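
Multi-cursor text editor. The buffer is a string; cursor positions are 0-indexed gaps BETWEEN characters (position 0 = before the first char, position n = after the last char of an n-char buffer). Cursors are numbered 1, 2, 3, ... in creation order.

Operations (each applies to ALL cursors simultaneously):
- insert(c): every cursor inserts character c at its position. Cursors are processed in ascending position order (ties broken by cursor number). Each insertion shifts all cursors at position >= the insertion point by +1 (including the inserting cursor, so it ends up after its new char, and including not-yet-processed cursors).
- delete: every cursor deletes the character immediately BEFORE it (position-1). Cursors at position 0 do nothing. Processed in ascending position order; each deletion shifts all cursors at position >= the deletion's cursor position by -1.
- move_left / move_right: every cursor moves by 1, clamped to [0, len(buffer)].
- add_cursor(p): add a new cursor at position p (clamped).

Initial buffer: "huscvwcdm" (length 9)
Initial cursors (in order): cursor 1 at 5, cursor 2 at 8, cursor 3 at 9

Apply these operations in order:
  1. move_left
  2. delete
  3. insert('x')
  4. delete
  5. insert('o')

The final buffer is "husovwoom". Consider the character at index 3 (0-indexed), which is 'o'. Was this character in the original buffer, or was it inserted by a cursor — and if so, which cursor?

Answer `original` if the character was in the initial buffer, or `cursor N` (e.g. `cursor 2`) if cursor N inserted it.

After op 1 (move_left): buffer="huscvwcdm" (len 9), cursors c1@4 c2@7 c3@8, authorship .........
After op 2 (delete): buffer="husvwm" (len 6), cursors c1@3 c2@5 c3@5, authorship ......
After op 3 (insert('x')): buffer="husxvwxxm" (len 9), cursors c1@4 c2@8 c3@8, authorship ...1..23.
After op 4 (delete): buffer="husvwm" (len 6), cursors c1@3 c2@5 c3@5, authorship ......
After op 5 (insert('o')): buffer="husovwoom" (len 9), cursors c1@4 c2@8 c3@8, authorship ...1..23.
Authorship (.=original, N=cursor N): . . . 1 . . 2 3 .
Index 3: author = 1

Answer: cursor 1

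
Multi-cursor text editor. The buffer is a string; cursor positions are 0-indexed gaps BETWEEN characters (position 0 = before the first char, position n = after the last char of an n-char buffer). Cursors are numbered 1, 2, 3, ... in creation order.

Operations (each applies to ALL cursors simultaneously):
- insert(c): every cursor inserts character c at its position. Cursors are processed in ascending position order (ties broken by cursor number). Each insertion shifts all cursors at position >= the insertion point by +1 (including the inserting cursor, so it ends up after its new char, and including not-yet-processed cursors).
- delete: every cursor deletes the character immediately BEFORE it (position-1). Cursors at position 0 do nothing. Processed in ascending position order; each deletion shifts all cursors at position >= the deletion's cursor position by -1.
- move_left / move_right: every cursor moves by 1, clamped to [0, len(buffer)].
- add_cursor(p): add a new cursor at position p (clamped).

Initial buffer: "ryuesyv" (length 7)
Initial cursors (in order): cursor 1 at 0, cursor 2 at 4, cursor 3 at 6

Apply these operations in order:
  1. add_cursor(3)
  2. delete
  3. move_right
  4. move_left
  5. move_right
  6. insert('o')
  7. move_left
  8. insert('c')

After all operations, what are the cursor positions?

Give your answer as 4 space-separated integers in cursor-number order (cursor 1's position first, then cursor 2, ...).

Answer: 2 8 11 8

Derivation:
After op 1 (add_cursor(3)): buffer="ryuesyv" (len 7), cursors c1@0 c4@3 c2@4 c3@6, authorship .......
After op 2 (delete): buffer="rysv" (len 4), cursors c1@0 c2@2 c4@2 c3@3, authorship ....
After op 3 (move_right): buffer="rysv" (len 4), cursors c1@1 c2@3 c4@3 c3@4, authorship ....
After op 4 (move_left): buffer="rysv" (len 4), cursors c1@0 c2@2 c4@2 c3@3, authorship ....
After op 5 (move_right): buffer="rysv" (len 4), cursors c1@1 c2@3 c4@3 c3@4, authorship ....
After op 6 (insert('o')): buffer="roysoovo" (len 8), cursors c1@2 c2@6 c4@6 c3@8, authorship .1..24.3
After op 7 (move_left): buffer="roysoovo" (len 8), cursors c1@1 c2@5 c4@5 c3@7, authorship .1..24.3
After op 8 (insert('c')): buffer="rcoysoccovco" (len 12), cursors c1@2 c2@8 c4@8 c3@11, authorship .11..2244.33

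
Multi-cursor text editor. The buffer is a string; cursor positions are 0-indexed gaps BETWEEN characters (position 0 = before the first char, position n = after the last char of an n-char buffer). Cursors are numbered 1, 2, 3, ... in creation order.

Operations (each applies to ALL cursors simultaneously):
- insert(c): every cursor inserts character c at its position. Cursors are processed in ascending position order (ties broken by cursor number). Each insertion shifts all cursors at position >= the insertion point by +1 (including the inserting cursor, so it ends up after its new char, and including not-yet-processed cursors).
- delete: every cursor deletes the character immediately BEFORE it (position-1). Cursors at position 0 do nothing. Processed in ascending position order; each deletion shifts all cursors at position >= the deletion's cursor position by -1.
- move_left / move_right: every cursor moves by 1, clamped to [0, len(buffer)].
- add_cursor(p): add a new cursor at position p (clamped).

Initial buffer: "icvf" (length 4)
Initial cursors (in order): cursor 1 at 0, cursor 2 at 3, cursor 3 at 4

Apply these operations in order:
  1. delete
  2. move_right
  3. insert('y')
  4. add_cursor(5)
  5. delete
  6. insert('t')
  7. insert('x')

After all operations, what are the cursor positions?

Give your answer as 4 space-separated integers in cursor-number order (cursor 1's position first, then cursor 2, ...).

After op 1 (delete): buffer="ic" (len 2), cursors c1@0 c2@2 c3@2, authorship ..
After op 2 (move_right): buffer="ic" (len 2), cursors c1@1 c2@2 c3@2, authorship ..
After op 3 (insert('y')): buffer="iycyy" (len 5), cursors c1@2 c2@5 c3@5, authorship .1.23
After op 4 (add_cursor(5)): buffer="iycyy" (len 5), cursors c1@2 c2@5 c3@5 c4@5, authorship .1.23
After op 5 (delete): buffer="i" (len 1), cursors c1@1 c2@1 c3@1 c4@1, authorship .
After op 6 (insert('t')): buffer="itttt" (len 5), cursors c1@5 c2@5 c3@5 c4@5, authorship .1234
After op 7 (insert('x')): buffer="ittttxxxx" (len 9), cursors c1@9 c2@9 c3@9 c4@9, authorship .12341234

Answer: 9 9 9 9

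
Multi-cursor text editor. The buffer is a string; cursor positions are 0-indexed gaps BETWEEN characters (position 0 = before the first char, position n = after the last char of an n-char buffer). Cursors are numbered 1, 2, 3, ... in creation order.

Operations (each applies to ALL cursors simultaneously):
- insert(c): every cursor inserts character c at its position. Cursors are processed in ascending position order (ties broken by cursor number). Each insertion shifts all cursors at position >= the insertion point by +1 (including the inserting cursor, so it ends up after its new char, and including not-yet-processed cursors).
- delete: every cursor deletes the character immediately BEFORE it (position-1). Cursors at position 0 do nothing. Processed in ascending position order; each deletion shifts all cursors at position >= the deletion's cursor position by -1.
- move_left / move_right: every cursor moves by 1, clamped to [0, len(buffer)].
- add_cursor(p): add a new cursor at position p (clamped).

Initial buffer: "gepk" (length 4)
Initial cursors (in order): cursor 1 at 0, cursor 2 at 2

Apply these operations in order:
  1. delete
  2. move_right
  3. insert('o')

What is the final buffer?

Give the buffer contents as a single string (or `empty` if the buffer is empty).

Answer: gopok

Derivation:
After op 1 (delete): buffer="gpk" (len 3), cursors c1@0 c2@1, authorship ...
After op 2 (move_right): buffer="gpk" (len 3), cursors c1@1 c2@2, authorship ...
After op 3 (insert('o')): buffer="gopok" (len 5), cursors c1@2 c2@4, authorship .1.2.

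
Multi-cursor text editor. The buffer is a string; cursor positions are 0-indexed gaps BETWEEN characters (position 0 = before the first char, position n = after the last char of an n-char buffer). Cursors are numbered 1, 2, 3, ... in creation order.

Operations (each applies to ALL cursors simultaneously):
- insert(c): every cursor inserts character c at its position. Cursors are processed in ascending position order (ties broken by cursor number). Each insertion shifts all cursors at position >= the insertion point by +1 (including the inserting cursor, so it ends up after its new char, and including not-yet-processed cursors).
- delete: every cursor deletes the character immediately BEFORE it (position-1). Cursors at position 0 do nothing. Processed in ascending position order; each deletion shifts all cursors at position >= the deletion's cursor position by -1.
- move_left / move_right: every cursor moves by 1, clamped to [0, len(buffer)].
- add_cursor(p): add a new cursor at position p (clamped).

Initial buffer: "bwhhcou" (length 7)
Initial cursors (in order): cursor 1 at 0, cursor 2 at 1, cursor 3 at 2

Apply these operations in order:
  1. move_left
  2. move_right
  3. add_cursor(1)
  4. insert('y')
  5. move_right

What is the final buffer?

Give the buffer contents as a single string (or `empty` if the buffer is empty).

After op 1 (move_left): buffer="bwhhcou" (len 7), cursors c1@0 c2@0 c3@1, authorship .......
After op 2 (move_right): buffer="bwhhcou" (len 7), cursors c1@1 c2@1 c3@2, authorship .......
After op 3 (add_cursor(1)): buffer="bwhhcou" (len 7), cursors c1@1 c2@1 c4@1 c3@2, authorship .......
After op 4 (insert('y')): buffer="byyywyhhcou" (len 11), cursors c1@4 c2@4 c4@4 c3@6, authorship .124.3.....
After op 5 (move_right): buffer="byyywyhhcou" (len 11), cursors c1@5 c2@5 c4@5 c3@7, authorship .124.3.....

Answer: byyywyhhcou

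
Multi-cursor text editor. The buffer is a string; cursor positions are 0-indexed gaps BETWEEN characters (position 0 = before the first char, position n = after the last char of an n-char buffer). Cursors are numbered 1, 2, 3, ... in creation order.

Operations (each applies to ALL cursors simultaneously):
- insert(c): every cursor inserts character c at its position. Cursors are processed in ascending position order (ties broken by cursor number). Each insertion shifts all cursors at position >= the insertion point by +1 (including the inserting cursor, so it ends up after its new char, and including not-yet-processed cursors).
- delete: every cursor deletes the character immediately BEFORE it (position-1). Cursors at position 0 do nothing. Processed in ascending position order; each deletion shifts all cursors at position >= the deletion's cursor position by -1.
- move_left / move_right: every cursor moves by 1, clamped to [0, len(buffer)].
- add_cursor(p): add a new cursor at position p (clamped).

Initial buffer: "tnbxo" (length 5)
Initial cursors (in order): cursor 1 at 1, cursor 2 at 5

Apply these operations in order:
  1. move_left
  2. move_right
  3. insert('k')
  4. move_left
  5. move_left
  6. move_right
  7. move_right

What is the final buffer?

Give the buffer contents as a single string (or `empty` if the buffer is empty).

After op 1 (move_left): buffer="tnbxo" (len 5), cursors c1@0 c2@4, authorship .....
After op 2 (move_right): buffer="tnbxo" (len 5), cursors c1@1 c2@5, authorship .....
After op 3 (insert('k')): buffer="tknbxok" (len 7), cursors c1@2 c2@7, authorship .1....2
After op 4 (move_left): buffer="tknbxok" (len 7), cursors c1@1 c2@6, authorship .1....2
After op 5 (move_left): buffer="tknbxok" (len 7), cursors c1@0 c2@5, authorship .1....2
After op 6 (move_right): buffer="tknbxok" (len 7), cursors c1@1 c2@6, authorship .1....2
After op 7 (move_right): buffer="tknbxok" (len 7), cursors c1@2 c2@7, authorship .1....2

Answer: tknbxok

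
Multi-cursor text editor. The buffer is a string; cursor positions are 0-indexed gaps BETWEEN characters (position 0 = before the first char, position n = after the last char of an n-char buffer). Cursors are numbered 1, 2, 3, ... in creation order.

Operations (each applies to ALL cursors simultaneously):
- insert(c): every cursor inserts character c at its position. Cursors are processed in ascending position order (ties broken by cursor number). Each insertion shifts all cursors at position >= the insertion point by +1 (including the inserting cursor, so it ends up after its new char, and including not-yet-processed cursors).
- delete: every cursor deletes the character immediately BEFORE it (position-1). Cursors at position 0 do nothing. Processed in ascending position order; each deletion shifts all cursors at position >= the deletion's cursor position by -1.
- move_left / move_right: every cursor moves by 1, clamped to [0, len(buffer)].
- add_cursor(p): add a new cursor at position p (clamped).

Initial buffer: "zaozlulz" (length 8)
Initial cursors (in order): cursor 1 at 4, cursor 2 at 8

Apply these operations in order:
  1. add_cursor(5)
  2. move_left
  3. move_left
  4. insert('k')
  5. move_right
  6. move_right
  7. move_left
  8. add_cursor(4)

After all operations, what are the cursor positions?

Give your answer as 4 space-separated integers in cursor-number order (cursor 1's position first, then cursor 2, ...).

Answer: 4 10 6 4

Derivation:
After op 1 (add_cursor(5)): buffer="zaozlulz" (len 8), cursors c1@4 c3@5 c2@8, authorship ........
After op 2 (move_left): buffer="zaozlulz" (len 8), cursors c1@3 c3@4 c2@7, authorship ........
After op 3 (move_left): buffer="zaozlulz" (len 8), cursors c1@2 c3@3 c2@6, authorship ........
After op 4 (insert('k')): buffer="zakokzluklz" (len 11), cursors c1@3 c3@5 c2@9, authorship ..1.3...2..
After op 5 (move_right): buffer="zakokzluklz" (len 11), cursors c1@4 c3@6 c2@10, authorship ..1.3...2..
After op 6 (move_right): buffer="zakokzluklz" (len 11), cursors c1@5 c3@7 c2@11, authorship ..1.3...2..
After op 7 (move_left): buffer="zakokzluklz" (len 11), cursors c1@4 c3@6 c2@10, authorship ..1.3...2..
After op 8 (add_cursor(4)): buffer="zakokzluklz" (len 11), cursors c1@4 c4@4 c3@6 c2@10, authorship ..1.3...2..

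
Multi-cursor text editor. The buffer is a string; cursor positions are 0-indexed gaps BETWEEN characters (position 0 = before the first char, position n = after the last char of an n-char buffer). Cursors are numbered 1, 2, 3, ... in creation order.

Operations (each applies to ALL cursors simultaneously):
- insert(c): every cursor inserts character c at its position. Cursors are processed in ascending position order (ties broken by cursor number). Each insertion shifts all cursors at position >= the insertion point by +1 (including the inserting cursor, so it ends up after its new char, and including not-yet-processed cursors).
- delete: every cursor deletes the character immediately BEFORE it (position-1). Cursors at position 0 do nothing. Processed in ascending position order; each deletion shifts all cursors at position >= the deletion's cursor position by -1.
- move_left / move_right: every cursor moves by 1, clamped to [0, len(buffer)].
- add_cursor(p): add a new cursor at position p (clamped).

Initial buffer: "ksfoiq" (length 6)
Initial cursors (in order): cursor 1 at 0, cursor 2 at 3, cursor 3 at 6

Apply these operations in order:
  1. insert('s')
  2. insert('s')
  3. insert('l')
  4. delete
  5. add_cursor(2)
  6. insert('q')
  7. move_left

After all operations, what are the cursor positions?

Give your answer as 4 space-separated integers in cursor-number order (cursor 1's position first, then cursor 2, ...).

Answer: 3 9 15 3

Derivation:
After op 1 (insert('s')): buffer="sksfsoiqs" (len 9), cursors c1@1 c2@5 c3@9, authorship 1...2...3
After op 2 (insert('s')): buffer="ssksfssoiqss" (len 12), cursors c1@2 c2@7 c3@12, authorship 11...22...33
After op 3 (insert('l')): buffer="sslksfssloiqssl" (len 15), cursors c1@3 c2@9 c3@15, authorship 111...222...333
After op 4 (delete): buffer="ssksfssoiqss" (len 12), cursors c1@2 c2@7 c3@12, authorship 11...22...33
After op 5 (add_cursor(2)): buffer="ssksfssoiqss" (len 12), cursors c1@2 c4@2 c2@7 c3@12, authorship 11...22...33
After op 6 (insert('q')): buffer="ssqqksfssqoiqssq" (len 16), cursors c1@4 c4@4 c2@10 c3@16, authorship 1114...222...333
After op 7 (move_left): buffer="ssqqksfssqoiqssq" (len 16), cursors c1@3 c4@3 c2@9 c3@15, authorship 1114...222...333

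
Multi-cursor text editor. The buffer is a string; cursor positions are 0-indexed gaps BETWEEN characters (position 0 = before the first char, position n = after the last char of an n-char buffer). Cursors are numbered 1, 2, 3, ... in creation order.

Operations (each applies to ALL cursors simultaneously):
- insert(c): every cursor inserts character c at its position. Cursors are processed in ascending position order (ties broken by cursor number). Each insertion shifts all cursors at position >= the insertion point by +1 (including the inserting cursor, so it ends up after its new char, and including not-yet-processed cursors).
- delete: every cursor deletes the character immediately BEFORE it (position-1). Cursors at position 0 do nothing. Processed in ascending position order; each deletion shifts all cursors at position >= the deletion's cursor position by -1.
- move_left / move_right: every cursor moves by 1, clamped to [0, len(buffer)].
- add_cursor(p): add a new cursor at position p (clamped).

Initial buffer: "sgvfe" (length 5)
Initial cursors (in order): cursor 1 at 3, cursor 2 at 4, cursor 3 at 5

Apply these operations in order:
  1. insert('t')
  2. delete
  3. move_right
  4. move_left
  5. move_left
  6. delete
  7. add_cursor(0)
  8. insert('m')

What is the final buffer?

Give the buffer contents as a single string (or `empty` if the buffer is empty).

After op 1 (insert('t')): buffer="sgvtftet" (len 8), cursors c1@4 c2@6 c3@8, authorship ...1.2.3
After op 2 (delete): buffer="sgvfe" (len 5), cursors c1@3 c2@4 c3@5, authorship .....
After op 3 (move_right): buffer="sgvfe" (len 5), cursors c1@4 c2@5 c3@5, authorship .....
After op 4 (move_left): buffer="sgvfe" (len 5), cursors c1@3 c2@4 c3@4, authorship .....
After op 5 (move_left): buffer="sgvfe" (len 5), cursors c1@2 c2@3 c3@3, authorship .....
After op 6 (delete): buffer="fe" (len 2), cursors c1@0 c2@0 c3@0, authorship ..
After op 7 (add_cursor(0)): buffer="fe" (len 2), cursors c1@0 c2@0 c3@0 c4@0, authorship ..
After op 8 (insert('m')): buffer="mmmmfe" (len 6), cursors c1@4 c2@4 c3@4 c4@4, authorship 1234..

Answer: mmmmfe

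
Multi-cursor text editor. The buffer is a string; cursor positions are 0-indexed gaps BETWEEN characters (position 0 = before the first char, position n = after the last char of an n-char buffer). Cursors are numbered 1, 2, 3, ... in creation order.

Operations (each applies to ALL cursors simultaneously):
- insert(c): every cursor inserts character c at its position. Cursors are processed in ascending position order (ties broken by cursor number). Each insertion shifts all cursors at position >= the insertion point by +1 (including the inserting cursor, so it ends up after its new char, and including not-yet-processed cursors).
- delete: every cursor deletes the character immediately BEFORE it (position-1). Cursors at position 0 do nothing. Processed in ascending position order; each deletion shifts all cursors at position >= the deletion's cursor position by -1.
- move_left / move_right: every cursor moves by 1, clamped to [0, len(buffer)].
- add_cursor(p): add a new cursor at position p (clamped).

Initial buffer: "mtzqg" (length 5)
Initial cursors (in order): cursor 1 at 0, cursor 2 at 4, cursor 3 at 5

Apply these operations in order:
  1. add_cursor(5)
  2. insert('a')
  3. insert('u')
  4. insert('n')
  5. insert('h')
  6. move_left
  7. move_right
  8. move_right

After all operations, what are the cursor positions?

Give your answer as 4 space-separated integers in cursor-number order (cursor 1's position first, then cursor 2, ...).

After op 1 (add_cursor(5)): buffer="mtzqg" (len 5), cursors c1@0 c2@4 c3@5 c4@5, authorship .....
After op 2 (insert('a')): buffer="amtzqagaa" (len 9), cursors c1@1 c2@6 c3@9 c4@9, authorship 1....2.34
After op 3 (insert('u')): buffer="aumtzqaugaauu" (len 13), cursors c1@2 c2@8 c3@13 c4@13, authorship 11....22.3434
After op 4 (insert('n')): buffer="aunmtzqaungaauunn" (len 17), cursors c1@3 c2@10 c3@17 c4@17, authorship 111....222.343434
After op 5 (insert('h')): buffer="aunhmtzqaunhgaauunnhh" (len 21), cursors c1@4 c2@12 c3@21 c4@21, authorship 1111....2222.34343434
After op 6 (move_left): buffer="aunhmtzqaunhgaauunnhh" (len 21), cursors c1@3 c2@11 c3@20 c4@20, authorship 1111....2222.34343434
After op 7 (move_right): buffer="aunhmtzqaunhgaauunnhh" (len 21), cursors c1@4 c2@12 c3@21 c4@21, authorship 1111....2222.34343434
After op 8 (move_right): buffer="aunhmtzqaunhgaauunnhh" (len 21), cursors c1@5 c2@13 c3@21 c4@21, authorship 1111....2222.34343434

Answer: 5 13 21 21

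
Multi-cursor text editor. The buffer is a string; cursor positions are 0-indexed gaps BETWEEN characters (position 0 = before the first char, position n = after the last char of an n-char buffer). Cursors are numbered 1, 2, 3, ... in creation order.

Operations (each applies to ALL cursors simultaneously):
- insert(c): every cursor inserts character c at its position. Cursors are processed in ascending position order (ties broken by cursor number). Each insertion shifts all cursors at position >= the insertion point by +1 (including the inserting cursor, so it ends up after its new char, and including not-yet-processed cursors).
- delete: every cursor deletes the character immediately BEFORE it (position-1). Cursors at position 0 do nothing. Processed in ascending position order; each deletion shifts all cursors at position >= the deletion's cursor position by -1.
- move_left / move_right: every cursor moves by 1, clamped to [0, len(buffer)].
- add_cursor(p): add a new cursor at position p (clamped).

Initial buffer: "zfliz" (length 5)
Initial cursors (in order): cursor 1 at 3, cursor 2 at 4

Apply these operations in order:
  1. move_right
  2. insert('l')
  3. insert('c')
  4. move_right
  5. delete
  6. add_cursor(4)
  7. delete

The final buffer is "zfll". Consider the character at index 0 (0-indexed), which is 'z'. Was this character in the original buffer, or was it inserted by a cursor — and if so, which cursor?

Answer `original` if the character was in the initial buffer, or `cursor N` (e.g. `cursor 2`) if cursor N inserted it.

Answer: original

Derivation:
After op 1 (move_right): buffer="zfliz" (len 5), cursors c1@4 c2@5, authorship .....
After op 2 (insert('l')): buffer="zflilzl" (len 7), cursors c1@5 c2@7, authorship ....1.2
After op 3 (insert('c')): buffer="zflilczlc" (len 9), cursors c1@6 c2@9, authorship ....11.22
After op 4 (move_right): buffer="zflilczlc" (len 9), cursors c1@7 c2@9, authorship ....11.22
After op 5 (delete): buffer="zflilcl" (len 7), cursors c1@6 c2@7, authorship ....112
After op 6 (add_cursor(4)): buffer="zflilcl" (len 7), cursors c3@4 c1@6 c2@7, authorship ....112
After op 7 (delete): buffer="zfll" (len 4), cursors c3@3 c1@4 c2@4, authorship ...1
Authorship (.=original, N=cursor N): . . . 1
Index 0: author = original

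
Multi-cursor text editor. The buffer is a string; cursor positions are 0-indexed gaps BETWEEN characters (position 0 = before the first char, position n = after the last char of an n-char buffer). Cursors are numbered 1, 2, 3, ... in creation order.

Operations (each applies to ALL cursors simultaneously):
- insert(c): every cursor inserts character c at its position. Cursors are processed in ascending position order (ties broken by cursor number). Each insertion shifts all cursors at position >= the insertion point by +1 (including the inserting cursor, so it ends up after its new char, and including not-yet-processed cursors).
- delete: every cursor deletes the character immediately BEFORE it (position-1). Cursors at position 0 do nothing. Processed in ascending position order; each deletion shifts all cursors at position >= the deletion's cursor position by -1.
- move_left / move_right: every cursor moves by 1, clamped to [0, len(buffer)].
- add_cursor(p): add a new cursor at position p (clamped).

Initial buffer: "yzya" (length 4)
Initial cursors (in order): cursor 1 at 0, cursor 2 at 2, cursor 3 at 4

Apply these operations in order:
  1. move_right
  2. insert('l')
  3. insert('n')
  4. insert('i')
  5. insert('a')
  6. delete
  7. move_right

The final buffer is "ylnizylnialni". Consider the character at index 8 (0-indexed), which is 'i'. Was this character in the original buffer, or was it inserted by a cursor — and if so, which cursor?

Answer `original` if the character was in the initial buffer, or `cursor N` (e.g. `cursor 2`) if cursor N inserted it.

After op 1 (move_right): buffer="yzya" (len 4), cursors c1@1 c2@3 c3@4, authorship ....
After op 2 (insert('l')): buffer="ylzylal" (len 7), cursors c1@2 c2@5 c3@7, authorship .1..2.3
After op 3 (insert('n')): buffer="ylnzylnaln" (len 10), cursors c1@3 c2@7 c3@10, authorship .11..22.33
After op 4 (insert('i')): buffer="ylnizylnialni" (len 13), cursors c1@4 c2@9 c3@13, authorship .111..222.333
After op 5 (insert('a')): buffer="ylniazylniaalnia" (len 16), cursors c1@5 c2@11 c3@16, authorship .1111..2222.3333
After op 6 (delete): buffer="ylnizylnialni" (len 13), cursors c1@4 c2@9 c3@13, authorship .111..222.333
After op 7 (move_right): buffer="ylnizylnialni" (len 13), cursors c1@5 c2@10 c3@13, authorship .111..222.333
Authorship (.=original, N=cursor N): . 1 1 1 . . 2 2 2 . 3 3 3
Index 8: author = 2

Answer: cursor 2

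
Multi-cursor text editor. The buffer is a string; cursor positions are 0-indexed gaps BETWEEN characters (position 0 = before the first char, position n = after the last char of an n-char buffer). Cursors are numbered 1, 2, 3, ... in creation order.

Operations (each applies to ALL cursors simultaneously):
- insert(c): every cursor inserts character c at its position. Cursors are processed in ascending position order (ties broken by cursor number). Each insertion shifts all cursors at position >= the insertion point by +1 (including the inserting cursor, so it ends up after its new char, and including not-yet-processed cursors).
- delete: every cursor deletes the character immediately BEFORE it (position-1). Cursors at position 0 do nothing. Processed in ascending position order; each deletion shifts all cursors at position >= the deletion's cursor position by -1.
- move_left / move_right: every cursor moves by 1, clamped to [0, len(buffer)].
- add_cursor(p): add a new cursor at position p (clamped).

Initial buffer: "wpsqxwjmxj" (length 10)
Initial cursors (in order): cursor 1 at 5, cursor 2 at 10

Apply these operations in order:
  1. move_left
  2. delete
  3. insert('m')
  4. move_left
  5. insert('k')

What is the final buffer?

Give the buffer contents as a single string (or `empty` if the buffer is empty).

After op 1 (move_left): buffer="wpsqxwjmxj" (len 10), cursors c1@4 c2@9, authorship ..........
After op 2 (delete): buffer="wpsxwjmj" (len 8), cursors c1@3 c2@7, authorship ........
After op 3 (insert('m')): buffer="wpsmxwjmmj" (len 10), cursors c1@4 c2@9, authorship ...1....2.
After op 4 (move_left): buffer="wpsmxwjmmj" (len 10), cursors c1@3 c2@8, authorship ...1....2.
After op 5 (insert('k')): buffer="wpskmxwjmkmj" (len 12), cursors c1@4 c2@10, authorship ...11....22.

Answer: wpskmxwjmkmj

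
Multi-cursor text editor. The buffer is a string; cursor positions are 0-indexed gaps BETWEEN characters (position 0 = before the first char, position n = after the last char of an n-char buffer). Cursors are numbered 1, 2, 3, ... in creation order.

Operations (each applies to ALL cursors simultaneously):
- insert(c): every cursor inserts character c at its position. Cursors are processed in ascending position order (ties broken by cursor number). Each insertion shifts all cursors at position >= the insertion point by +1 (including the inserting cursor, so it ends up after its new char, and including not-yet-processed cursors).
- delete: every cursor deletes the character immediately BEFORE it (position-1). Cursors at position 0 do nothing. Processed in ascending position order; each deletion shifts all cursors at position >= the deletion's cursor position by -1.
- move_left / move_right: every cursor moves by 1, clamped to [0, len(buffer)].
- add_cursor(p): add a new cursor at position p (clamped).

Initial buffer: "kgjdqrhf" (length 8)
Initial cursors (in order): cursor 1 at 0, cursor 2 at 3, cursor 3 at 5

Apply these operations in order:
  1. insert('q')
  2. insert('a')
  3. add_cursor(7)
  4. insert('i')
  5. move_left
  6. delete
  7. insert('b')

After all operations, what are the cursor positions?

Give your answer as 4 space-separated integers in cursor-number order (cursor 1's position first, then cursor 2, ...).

Answer: 2 9 14 9

Derivation:
After op 1 (insert('q')): buffer="qkgjqdqqrhf" (len 11), cursors c1@1 c2@5 c3@8, authorship 1...2..3...
After op 2 (insert('a')): buffer="qakgjqadqqarhf" (len 14), cursors c1@2 c2@7 c3@11, authorship 11...22..33...
After op 3 (add_cursor(7)): buffer="qakgjqadqqarhf" (len 14), cursors c1@2 c2@7 c4@7 c3@11, authorship 11...22..33...
After op 4 (insert('i')): buffer="qaikgjqaiidqqairhf" (len 18), cursors c1@3 c2@10 c4@10 c3@15, authorship 111...2224..333...
After op 5 (move_left): buffer="qaikgjqaiidqqairhf" (len 18), cursors c1@2 c2@9 c4@9 c3@14, authorship 111...2224..333...
After op 6 (delete): buffer="qikgjqidqqirhf" (len 14), cursors c1@1 c2@6 c4@6 c3@10, authorship 11...24..33...
After op 7 (insert('b')): buffer="qbikgjqbbidqqbirhf" (len 18), cursors c1@2 c2@9 c4@9 c3@14, authorship 111...2244..333...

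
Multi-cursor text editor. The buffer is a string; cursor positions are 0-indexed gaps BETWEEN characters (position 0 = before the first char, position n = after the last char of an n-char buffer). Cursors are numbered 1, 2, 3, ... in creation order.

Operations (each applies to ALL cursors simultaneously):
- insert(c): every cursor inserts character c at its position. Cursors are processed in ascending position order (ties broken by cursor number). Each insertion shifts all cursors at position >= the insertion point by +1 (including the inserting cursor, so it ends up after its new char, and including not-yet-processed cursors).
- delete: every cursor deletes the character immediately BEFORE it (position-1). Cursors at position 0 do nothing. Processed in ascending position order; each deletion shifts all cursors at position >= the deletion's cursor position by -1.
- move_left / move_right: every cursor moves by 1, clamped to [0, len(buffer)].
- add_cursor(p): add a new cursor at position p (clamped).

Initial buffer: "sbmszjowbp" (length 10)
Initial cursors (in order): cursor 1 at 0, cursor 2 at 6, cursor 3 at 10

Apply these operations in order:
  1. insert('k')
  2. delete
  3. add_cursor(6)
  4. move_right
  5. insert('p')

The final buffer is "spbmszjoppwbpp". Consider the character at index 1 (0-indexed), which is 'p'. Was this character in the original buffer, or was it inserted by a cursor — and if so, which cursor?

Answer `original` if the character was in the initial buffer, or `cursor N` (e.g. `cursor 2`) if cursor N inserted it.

Answer: cursor 1

Derivation:
After op 1 (insert('k')): buffer="ksbmszjkowbpk" (len 13), cursors c1@1 c2@8 c3@13, authorship 1......2....3
After op 2 (delete): buffer="sbmszjowbp" (len 10), cursors c1@0 c2@6 c3@10, authorship ..........
After op 3 (add_cursor(6)): buffer="sbmszjowbp" (len 10), cursors c1@0 c2@6 c4@6 c3@10, authorship ..........
After op 4 (move_right): buffer="sbmszjowbp" (len 10), cursors c1@1 c2@7 c4@7 c3@10, authorship ..........
After op 5 (insert('p')): buffer="spbmszjoppwbpp" (len 14), cursors c1@2 c2@10 c4@10 c3@14, authorship .1......24...3
Authorship (.=original, N=cursor N): . 1 . . . . . . 2 4 . . . 3
Index 1: author = 1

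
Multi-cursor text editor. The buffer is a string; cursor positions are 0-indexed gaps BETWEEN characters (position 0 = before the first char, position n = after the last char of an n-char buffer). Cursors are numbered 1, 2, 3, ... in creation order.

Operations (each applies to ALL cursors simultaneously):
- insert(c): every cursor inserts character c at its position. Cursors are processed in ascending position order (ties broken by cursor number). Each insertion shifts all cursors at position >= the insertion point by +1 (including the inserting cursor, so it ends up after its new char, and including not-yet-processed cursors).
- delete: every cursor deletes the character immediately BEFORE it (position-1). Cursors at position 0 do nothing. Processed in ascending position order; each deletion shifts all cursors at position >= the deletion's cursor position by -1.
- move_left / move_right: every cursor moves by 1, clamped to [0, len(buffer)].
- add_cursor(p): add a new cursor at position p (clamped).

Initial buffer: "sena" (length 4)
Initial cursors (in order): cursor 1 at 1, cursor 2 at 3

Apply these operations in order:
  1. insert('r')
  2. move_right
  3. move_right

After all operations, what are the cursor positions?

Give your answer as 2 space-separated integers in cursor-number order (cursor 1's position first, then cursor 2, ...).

Answer: 4 6

Derivation:
After op 1 (insert('r')): buffer="srenra" (len 6), cursors c1@2 c2@5, authorship .1..2.
After op 2 (move_right): buffer="srenra" (len 6), cursors c1@3 c2@6, authorship .1..2.
After op 3 (move_right): buffer="srenra" (len 6), cursors c1@4 c2@6, authorship .1..2.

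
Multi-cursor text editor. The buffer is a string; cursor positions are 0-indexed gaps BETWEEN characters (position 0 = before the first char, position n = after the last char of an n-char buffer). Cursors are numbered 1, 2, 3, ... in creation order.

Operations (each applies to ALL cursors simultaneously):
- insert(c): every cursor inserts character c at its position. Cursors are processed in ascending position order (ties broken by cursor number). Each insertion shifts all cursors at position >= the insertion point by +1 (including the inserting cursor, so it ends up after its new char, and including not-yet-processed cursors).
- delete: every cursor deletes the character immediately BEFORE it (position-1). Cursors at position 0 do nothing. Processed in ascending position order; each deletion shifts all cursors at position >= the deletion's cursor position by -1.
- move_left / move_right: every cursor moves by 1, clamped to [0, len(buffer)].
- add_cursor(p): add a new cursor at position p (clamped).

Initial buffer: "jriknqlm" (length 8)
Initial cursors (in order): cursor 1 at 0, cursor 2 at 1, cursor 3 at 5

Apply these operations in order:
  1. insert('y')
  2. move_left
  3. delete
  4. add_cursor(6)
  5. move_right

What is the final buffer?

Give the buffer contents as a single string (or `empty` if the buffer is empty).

After op 1 (insert('y')): buffer="yjyriknyqlm" (len 11), cursors c1@1 c2@3 c3@8, authorship 1.2....3...
After op 2 (move_left): buffer="yjyriknyqlm" (len 11), cursors c1@0 c2@2 c3@7, authorship 1.2....3...
After op 3 (delete): buffer="yyrikyqlm" (len 9), cursors c1@0 c2@1 c3@5, authorship 12...3...
After op 4 (add_cursor(6)): buffer="yyrikyqlm" (len 9), cursors c1@0 c2@1 c3@5 c4@6, authorship 12...3...
After op 5 (move_right): buffer="yyrikyqlm" (len 9), cursors c1@1 c2@2 c3@6 c4@7, authorship 12...3...

Answer: yyrikyqlm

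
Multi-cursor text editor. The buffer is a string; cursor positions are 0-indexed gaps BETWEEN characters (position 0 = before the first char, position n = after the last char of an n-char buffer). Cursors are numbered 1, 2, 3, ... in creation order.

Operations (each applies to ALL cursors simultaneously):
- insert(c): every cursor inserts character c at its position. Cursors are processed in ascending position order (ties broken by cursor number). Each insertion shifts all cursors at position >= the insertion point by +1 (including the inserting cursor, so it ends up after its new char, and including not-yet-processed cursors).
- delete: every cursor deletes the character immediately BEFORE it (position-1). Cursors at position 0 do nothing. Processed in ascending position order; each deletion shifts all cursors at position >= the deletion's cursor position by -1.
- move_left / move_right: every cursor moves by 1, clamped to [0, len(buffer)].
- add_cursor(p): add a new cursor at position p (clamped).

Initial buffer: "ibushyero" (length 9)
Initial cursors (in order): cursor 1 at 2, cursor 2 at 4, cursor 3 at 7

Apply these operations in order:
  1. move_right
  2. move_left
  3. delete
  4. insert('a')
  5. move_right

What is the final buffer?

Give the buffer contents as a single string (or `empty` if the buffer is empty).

After op 1 (move_right): buffer="ibushyero" (len 9), cursors c1@3 c2@5 c3@8, authorship .........
After op 2 (move_left): buffer="ibushyero" (len 9), cursors c1@2 c2@4 c3@7, authorship .........
After op 3 (delete): buffer="iuhyro" (len 6), cursors c1@1 c2@2 c3@4, authorship ......
After op 4 (insert('a')): buffer="iauahyaro" (len 9), cursors c1@2 c2@4 c3@7, authorship .1.2..3..
After op 5 (move_right): buffer="iauahyaro" (len 9), cursors c1@3 c2@5 c3@8, authorship .1.2..3..

Answer: iauahyaro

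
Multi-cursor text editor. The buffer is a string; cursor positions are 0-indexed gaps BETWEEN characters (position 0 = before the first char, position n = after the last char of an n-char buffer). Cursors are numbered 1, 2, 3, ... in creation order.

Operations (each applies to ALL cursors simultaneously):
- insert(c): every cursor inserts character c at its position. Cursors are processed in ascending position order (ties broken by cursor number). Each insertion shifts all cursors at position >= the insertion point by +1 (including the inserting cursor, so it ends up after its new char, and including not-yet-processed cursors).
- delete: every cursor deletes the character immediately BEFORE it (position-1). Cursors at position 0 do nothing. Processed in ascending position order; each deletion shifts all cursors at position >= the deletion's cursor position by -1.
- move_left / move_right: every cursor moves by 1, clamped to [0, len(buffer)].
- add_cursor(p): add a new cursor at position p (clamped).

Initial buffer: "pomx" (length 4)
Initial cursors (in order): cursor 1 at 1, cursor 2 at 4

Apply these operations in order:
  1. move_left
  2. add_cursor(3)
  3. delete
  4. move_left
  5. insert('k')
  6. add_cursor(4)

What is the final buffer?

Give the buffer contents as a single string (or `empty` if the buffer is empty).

Answer: kkkpx

Derivation:
After op 1 (move_left): buffer="pomx" (len 4), cursors c1@0 c2@3, authorship ....
After op 2 (add_cursor(3)): buffer="pomx" (len 4), cursors c1@0 c2@3 c3@3, authorship ....
After op 3 (delete): buffer="px" (len 2), cursors c1@0 c2@1 c3@1, authorship ..
After op 4 (move_left): buffer="px" (len 2), cursors c1@0 c2@0 c3@0, authorship ..
After op 5 (insert('k')): buffer="kkkpx" (len 5), cursors c1@3 c2@3 c3@3, authorship 123..
After op 6 (add_cursor(4)): buffer="kkkpx" (len 5), cursors c1@3 c2@3 c3@3 c4@4, authorship 123..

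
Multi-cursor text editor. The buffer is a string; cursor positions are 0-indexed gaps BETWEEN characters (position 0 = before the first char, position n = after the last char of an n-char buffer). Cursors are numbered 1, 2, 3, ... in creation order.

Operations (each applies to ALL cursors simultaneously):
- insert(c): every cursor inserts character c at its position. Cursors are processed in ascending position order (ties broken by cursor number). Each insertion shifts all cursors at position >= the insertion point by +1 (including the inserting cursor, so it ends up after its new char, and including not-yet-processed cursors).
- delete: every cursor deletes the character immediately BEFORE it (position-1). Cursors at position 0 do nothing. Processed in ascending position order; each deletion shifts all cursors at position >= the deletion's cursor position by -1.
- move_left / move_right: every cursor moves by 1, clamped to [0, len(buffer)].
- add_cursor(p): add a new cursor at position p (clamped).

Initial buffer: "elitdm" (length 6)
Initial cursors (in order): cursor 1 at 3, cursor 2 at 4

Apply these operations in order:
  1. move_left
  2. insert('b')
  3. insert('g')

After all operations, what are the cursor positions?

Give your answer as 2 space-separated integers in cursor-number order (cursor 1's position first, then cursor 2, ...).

Answer: 4 7

Derivation:
After op 1 (move_left): buffer="elitdm" (len 6), cursors c1@2 c2@3, authorship ......
After op 2 (insert('b')): buffer="elbibtdm" (len 8), cursors c1@3 c2@5, authorship ..1.2...
After op 3 (insert('g')): buffer="elbgibgtdm" (len 10), cursors c1@4 c2@7, authorship ..11.22...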